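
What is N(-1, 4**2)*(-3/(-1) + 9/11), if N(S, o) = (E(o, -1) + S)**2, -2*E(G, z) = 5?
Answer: 1029/22 ≈ 46.773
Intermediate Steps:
E(G, z) = -5/2 (E(G, z) = -1/2*5 = -5/2)
N(S, o) = (-5/2 + S)**2
N(-1, 4**2)*(-3/(-1) + 9/11) = ((-5 + 2*(-1))**2/4)*(-3/(-1) + 9/11) = ((-5 - 2)**2/4)*(-3*(-1) + 9*(1/11)) = ((1/4)*(-7)**2)*(3 + 9/11) = ((1/4)*49)*(42/11) = (49/4)*(42/11) = 1029/22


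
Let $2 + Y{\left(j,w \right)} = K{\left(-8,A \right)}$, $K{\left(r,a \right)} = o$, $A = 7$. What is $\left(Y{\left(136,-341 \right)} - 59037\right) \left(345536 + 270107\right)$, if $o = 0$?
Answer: $-36346947077$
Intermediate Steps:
$K{\left(r,a \right)} = 0$
$Y{\left(j,w \right)} = -2$ ($Y{\left(j,w \right)} = -2 + 0 = -2$)
$\left(Y{\left(136,-341 \right)} - 59037\right) \left(345536 + 270107\right) = \left(-2 - 59037\right) \left(345536 + 270107\right) = \left(-59039\right) 615643 = -36346947077$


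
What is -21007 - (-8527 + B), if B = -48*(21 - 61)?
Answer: -14400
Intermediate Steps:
B = 1920 (B = -48*(-40) = 1920)
-21007 - (-8527 + B) = -21007 - (-8527 + 1920) = -21007 - 1*(-6607) = -21007 + 6607 = -14400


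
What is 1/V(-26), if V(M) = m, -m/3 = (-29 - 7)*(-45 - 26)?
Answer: -1/7668 ≈ -0.00013041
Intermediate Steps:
m = -7668 (m = -3*(-29 - 7)*(-45 - 26) = -(-108)*(-71) = -3*2556 = -7668)
V(M) = -7668
1/V(-26) = 1/(-7668) = -1/7668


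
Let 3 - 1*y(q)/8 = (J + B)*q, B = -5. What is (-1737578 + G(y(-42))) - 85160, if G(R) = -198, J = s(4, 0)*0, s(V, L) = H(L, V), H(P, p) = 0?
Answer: -1822936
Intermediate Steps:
s(V, L) = 0
J = 0 (J = 0*0 = 0)
y(q) = 24 + 40*q (y(q) = 24 - 8*(0 - 5)*q = 24 - (-40)*q = 24 + 40*q)
(-1737578 + G(y(-42))) - 85160 = (-1737578 - 198) - 85160 = -1737776 - 85160 = -1822936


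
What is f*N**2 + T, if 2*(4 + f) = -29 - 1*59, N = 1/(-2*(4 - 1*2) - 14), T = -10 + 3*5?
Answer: 131/27 ≈ 4.8519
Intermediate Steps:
T = 5 (T = -10 + 15 = 5)
N = -1/18 (N = 1/(-2*(4 - 2) - 14) = 1/(-2*2 - 14) = 1/(-4 - 14) = 1/(-18) = -1/18 ≈ -0.055556)
f = -48 (f = -4 + (-29 - 1*59)/2 = -4 + (-29 - 59)/2 = -4 + (1/2)*(-88) = -4 - 44 = -48)
f*N**2 + T = -48*(-1/18)**2 + 5 = -48*1/324 + 5 = -4/27 + 5 = 131/27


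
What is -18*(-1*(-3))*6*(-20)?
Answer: 6480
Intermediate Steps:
-18*(-1*(-3))*6*(-20) = -54*6*(-20) = -18*18*(-20) = -324*(-20) = 6480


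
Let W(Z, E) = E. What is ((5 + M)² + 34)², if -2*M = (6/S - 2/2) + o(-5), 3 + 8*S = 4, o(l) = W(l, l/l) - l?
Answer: 3940225/16 ≈ 2.4626e+5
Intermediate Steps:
o(l) = 1 - l (o(l) = l/l - l = 1 - l)
S = ⅛ (S = -3/8 + (⅛)*4 = -3/8 + ½ = ⅛ ≈ 0.12500)
M = -53/2 (M = -((6/(⅛) - 2/2) + (1 - 1*(-5)))/2 = -((6*8 - 2*½) + (1 + 5))/2 = -((48 - 1) + 6)/2 = -(47 + 6)/2 = -½*53 = -53/2 ≈ -26.500)
((5 + M)² + 34)² = ((5 - 53/2)² + 34)² = ((-43/2)² + 34)² = (1849/4 + 34)² = (1985/4)² = 3940225/16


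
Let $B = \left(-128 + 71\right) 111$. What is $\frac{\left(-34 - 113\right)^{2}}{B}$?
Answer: $- \frac{2401}{703} \approx -3.4154$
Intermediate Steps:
$B = -6327$ ($B = \left(-57\right) 111 = -6327$)
$\frac{\left(-34 - 113\right)^{2}}{B} = \frac{\left(-34 - 113\right)^{2}}{-6327} = \left(-147\right)^{2} \left(- \frac{1}{6327}\right) = 21609 \left(- \frac{1}{6327}\right) = - \frac{2401}{703}$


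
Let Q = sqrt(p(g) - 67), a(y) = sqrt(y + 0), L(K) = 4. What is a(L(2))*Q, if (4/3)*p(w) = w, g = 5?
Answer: I*sqrt(253) ≈ 15.906*I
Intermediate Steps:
p(w) = 3*w/4
a(y) = sqrt(y)
Q = I*sqrt(253)/2 (Q = sqrt((3/4)*5 - 67) = sqrt(15/4 - 67) = sqrt(-253/4) = I*sqrt(253)/2 ≈ 7.953*I)
a(L(2))*Q = sqrt(4)*(I*sqrt(253)/2) = 2*(I*sqrt(253)/2) = I*sqrt(253)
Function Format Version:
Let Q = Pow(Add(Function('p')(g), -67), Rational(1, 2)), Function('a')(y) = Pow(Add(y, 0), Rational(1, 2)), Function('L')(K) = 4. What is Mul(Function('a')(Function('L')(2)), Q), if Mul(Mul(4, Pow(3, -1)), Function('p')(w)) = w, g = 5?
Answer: Mul(I, Pow(253, Rational(1, 2))) ≈ Mul(15.906, I)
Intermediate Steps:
Function('p')(w) = Mul(Rational(3, 4), w)
Function('a')(y) = Pow(y, Rational(1, 2))
Q = Mul(Rational(1, 2), I, Pow(253, Rational(1, 2))) (Q = Pow(Add(Mul(Rational(3, 4), 5), -67), Rational(1, 2)) = Pow(Add(Rational(15, 4), -67), Rational(1, 2)) = Pow(Rational(-253, 4), Rational(1, 2)) = Mul(Rational(1, 2), I, Pow(253, Rational(1, 2))) ≈ Mul(7.9530, I))
Mul(Function('a')(Function('L')(2)), Q) = Mul(Pow(4, Rational(1, 2)), Mul(Rational(1, 2), I, Pow(253, Rational(1, 2)))) = Mul(2, Mul(Rational(1, 2), I, Pow(253, Rational(1, 2)))) = Mul(I, Pow(253, Rational(1, 2)))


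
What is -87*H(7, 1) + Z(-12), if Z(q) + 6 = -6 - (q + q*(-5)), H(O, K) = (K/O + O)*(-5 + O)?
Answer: -9120/7 ≈ -1302.9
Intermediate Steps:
H(O, K) = (-5 + O)*(O + K/O) (H(O, K) = (O + K/O)*(-5 + O) = (-5 + O)*(O + K/O))
Z(q) = -12 + 4*q (Z(q) = -6 + (-6 - (q + q*(-5))) = -6 + (-6 - (q - 5*q)) = -6 + (-6 - (-4)*q) = -6 + (-6 + 4*q) = -12 + 4*q)
-87*H(7, 1) + Z(-12) = -87*(1 + 7**2 - 5*7 - 5*1/7) + (-12 + 4*(-12)) = -87*(1 + 49 - 35 - 5*1*1/7) + (-12 - 48) = -87*(1 + 49 - 35 - 5/7) - 60 = -87*100/7 - 60 = -8700/7 - 60 = -9120/7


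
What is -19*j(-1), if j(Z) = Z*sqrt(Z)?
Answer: 19*I ≈ 19.0*I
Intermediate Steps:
j(Z) = Z**(3/2)
-19*j(-1) = -(-19)*I = 19*I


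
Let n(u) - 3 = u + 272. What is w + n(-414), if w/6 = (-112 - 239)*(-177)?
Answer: 372623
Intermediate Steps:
n(u) = 275 + u (n(u) = 3 + (u + 272) = 3 + (272 + u) = 275 + u)
w = 372762 (w = 6*((-112 - 239)*(-177)) = 6*(-351*(-177)) = 6*62127 = 372762)
w + n(-414) = 372762 + (275 - 414) = 372762 - 139 = 372623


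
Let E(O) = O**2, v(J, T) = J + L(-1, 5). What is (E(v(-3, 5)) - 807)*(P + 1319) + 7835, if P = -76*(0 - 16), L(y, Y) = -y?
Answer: -2027770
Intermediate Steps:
v(J, T) = 1 + J (v(J, T) = J - 1*(-1) = J + 1 = 1 + J)
P = 1216 (P = -76*(-16) = 1216)
(E(v(-3, 5)) - 807)*(P + 1319) + 7835 = ((1 - 3)**2 - 807)*(1216 + 1319) + 7835 = ((-2)**2 - 807)*2535 + 7835 = (4 - 807)*2535 + 7835 = -803*2535 + 7835 = -2035605 + 7835 = -2027770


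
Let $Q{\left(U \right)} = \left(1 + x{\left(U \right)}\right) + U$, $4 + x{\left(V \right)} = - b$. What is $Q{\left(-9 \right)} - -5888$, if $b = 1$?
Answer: $5875$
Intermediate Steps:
$x{\left(V \right)} = -5$ ($x{\left(V \right)} = -4 - 1 = -5$)
$Q{\left(U \right)} = -4 + U$ ($Q{\left(U \right)} = \left(1 - 5\right) + U = -4 + U$)
$Q{\left(-9 \right)} - -5888 = \left(-4 - 9\right) - -5888 = -13 + 5888 = 5875$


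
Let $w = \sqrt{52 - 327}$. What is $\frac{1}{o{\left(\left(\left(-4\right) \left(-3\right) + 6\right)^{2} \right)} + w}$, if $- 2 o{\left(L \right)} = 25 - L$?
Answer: $\frac{598}{90501} - \frac{20 i \sqrt{11}}{90501} \approx 0.0066077 - 0.00073295 i$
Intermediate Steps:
$o{\left(L \right)} = - \frac{25}{2} + \frac{L}{2}$ ($o{\left(L \right)} = - \frac{25 - L}{2} = - \frac{25}{2} + \frac{L}{2}$)
$w = 5 i \sqrt{11}$ ($w = \sqrt{-275} = 5 i \sqrt{11} \approx 16.583 i$)
$\frac{1}{o{\left(\left(\left(-4\right) \left(-3\right) + 6\right)^{2} \right)} + w} = \frac{1}{\left(- \frac{25}{2} + \frac{\left(\left(-4\right) \left(-3\right) + 6\right)^{2}}{2}\right) + 5 i \sqrt{11}} = \frac{1}{\left(- \frac{25}{2} + \frac{\left(12 + 6\right)^{2}}{2}\right) + 5 i \sqrt{11}} = \frac{1}{\left(- \frac{25}{2} + \frac{18^{2}}{2}\right) + 5 i \sqrt{11}} = \frac{1}{\left(- \frac{25}{2} + \frac{1}{2} \cdot 324\right) + 5 i \sqrt{11}} = \frac{1}{\left(- \frac{25}{2} + 162\right) + 5 i \sqrt{11}} = \frac{1}{\frac{299}{2} + 5 i \sqrt{11}}$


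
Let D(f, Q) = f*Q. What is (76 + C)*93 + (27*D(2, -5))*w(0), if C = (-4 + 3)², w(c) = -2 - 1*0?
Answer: 7701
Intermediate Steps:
D(f, Q) = Q*f
w(c) = -2 (w(c) = -2 + 0 = -2)
C = 1 (C = (-1)² = 1)
(76 + C)*93 + (27*D(2, -5))*w(0) = (76 + 1)*93 + (27*(-5*2))*(-2) = 77*93 + (27*(-10))*(-2) = 7161 - 270*(-2) = 7161 + 540 = 7701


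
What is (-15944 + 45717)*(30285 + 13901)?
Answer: 1315549778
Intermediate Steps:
(-15944 + 45717)*(30285 + 13901) = 29773*44186 = 1315549778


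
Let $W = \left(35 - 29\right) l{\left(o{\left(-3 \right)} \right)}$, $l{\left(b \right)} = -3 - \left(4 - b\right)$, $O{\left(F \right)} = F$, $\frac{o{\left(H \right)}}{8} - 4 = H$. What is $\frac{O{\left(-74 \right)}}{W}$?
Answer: $- \frac{37}{3} \approx -12.333$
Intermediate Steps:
$o{\left(H \right)} = 32 + 8 H$
$l{\left(b \right)} = -7 + b$ ($l{\left(b \right)} = -3 + \left(-4 + b\right) = -7 + b$)
$W = 6$ ($W = \left(35 - 29\right) \left(-7 + \left(32 + 8 \left(-3\right)\right)\right) = 6 \left(-7 + \left(32 - 24\right)\right) = 6 \left(-7 + 8\right) = 6 \cdot 1 = 6$)
$\frac{O{\left(-74 \right)}}{W} = - \frac{74}{6} = \left(-74\right) \frac{1}{6} = - \frac{37}{3}$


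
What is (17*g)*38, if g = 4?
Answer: 2584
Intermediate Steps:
(17*g)*38 = (17*4)*38 = 68*38 = 2584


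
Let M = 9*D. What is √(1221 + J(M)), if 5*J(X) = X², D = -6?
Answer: √45105/5 ≈ 42.476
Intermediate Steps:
M = -54 (M = 9*(-6) = -54)
J(X) = X²/5
√(1221 + J(M)) = √(1221 + (⅕)*(-54)²) = √(1221 + (⅕)*2916) = √(1221 + 2916/5) = √(9021/5) = √45105/5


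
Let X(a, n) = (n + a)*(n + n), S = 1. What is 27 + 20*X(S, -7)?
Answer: 1707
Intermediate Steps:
X(a, n) = 2*n*(a + n) (X(a, n) = (a + n)*(2*n) = 2*n*(a + n))
27 + 20*X(S, -7) = 27 + 20*(2*(-7)*(1 - 7)) = 27 + 20*(2*(-7)*(-6)) = 27 + 20*84 = 27 + 1680 = 1707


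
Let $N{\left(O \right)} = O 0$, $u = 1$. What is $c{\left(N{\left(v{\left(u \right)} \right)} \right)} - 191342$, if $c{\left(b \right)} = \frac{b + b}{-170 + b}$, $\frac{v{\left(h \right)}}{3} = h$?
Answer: $-191342$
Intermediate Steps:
$v{\left(h \right)} = 3 h$
$N{\left(O \right)} = 0$
$c{\left(b \right)} = \frac{2 b}{-170 + b}$
$c{\left(N{\left(v{\left(u \right)} \right)} \right)} - 191342 = 2 \cdot 0 \frac{1}{-170 + 0} - 191342 = 2 \cdot 0 \frac{1}{-170} - 191342 = 2 \cdot 0 \left(- \frac{1}{170}\right) - 191342 = 0 - 191342 = -191342$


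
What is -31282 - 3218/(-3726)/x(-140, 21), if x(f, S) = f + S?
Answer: -6935127163/221697 ≈ -31282.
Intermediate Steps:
x(f, S) = S + f
-31282 - 3218/(-3726)/x(-140, 21) = -31282 - 3218/(-3726)/(21 - 140) = -31282 - 3218*(-1/3726)/(-119) = -31282 - (-1609)*(-1)/(1863*119) = -31282 - 1*1609/221697 = -31282 - 1609/221697 = -6935127163/221697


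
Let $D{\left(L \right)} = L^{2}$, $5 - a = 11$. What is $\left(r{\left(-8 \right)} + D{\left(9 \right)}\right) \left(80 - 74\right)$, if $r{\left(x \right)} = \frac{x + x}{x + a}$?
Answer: $\frac{3450}{7} \approx 492.86$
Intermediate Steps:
$a = -6$ ($a = 5 - 11 = -6$)
$r{\left(x \right)} = \frac{2 x}{-6 + x}$ ($r{\left(x \right)} = \frac{x + x}{x - 6} = \frac{2 x}{-6 + x}$)
$\left(r{\left(-8 \right)} + D{\left(9 \right)}\right) \left(80 - 74\right) = \left(2 \left(-8\right) \frac{1}{-6 - 8} + 9^{2}\right) \left(80 - 74\right) = \left(2 \left(-8\right) \frac{1}{-14} + 81\right) \left(80 - 74\right) = \left(2 \left(-8\right) \left(- \frac{1}{14}\right) + 81\right) 6 = \left(\frac{8}{7} + 81\right) 6 = \frac{575}{7} \cdot 6 = \frac{3450}{7}$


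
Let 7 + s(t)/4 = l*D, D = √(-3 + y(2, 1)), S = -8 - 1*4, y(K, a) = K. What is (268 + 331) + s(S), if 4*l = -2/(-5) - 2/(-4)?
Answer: 571 + 9*I/10 ≈ 571.0 + 0.9*I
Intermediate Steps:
S = -12 (S = -8 - 4 = -12)
l = 9/40 (l = (-2/(-5) - 2/(-4))/4 = (-2*(-⅕) - 2*(-¼))/4 = (⅖ + ½)/4 = (¼)*(9/10) = 9/40 ≈ 0.22500)
D = I (D = √(-3 + 2) = √(-1) = I ≈ 1.0*I)
s(t) = -28 + 9*I/10 (s(t) = -28 + 4*(9*I/40) = -28 + 9*I/10)
(268 + 331) + s(S) = (268 + 331) + (-28 + 9*I/10) = 599 + (-28 + 9*I/10) = 571 + 9*I/10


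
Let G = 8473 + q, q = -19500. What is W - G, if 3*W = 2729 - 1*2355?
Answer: 33455/3 ≈ 11152.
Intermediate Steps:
G = -11027 (G = 8473 - 19500 = -11027)
W = 374/3 (W = (2729 - 1*2355)/3 = (2729 - 2355)/3 = (1/3)*374 = 374/3 ≈ 124.67)
W - G = 374/3 - 1*(-11027) = 374/3 + 11027 = 33455/3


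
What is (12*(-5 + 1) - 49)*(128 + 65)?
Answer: -18721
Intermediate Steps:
(12*(-5 + 1) - 49)*(128 + 65) = (12*(-4) - 49)*193 = (-48 - 49)*193 = -97*193 = -18721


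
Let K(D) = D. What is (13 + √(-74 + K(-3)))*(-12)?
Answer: -156 - 12*I*√77 ≈ -156.0 - 105.3*I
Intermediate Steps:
(13 + √(-74 + K(-3)))*(-12) = (13 + √(-74 - 3))*(-12) = (13 + √(-77))*(-12) = (13 + I*√77)*(-12) = -156 - 12*I*√77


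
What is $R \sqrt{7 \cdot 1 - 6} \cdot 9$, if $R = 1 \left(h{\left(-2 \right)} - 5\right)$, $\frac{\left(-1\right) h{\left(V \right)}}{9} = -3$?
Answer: $198$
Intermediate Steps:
$h{\left(V \right)} = 27$ ($h{\left(V \right)} = \left(-9\right) \left(-3\right) = 27$)
$R = 22$ ($R = 1 \left(27 - 5\right) = 1 \cdot 22 = 22$)
$R \sqrt{7 \cdot 1 - 6} \cdot 9 = 22 \sqrt{7 \cdot 1 - 6} \cdot 9 = 22 \sqrt{7 - 6} \cdot 9 = 22 \sqrt{1} \cdot 9 = 22 \cdot 1 \cdot 9 = 22 \cdot 9 = 198$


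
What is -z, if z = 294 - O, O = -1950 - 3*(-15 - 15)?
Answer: -2154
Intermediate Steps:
O = -1860 (O = -1950 - 3*(-30) = -1950 - 1*(-90) = -1950 + 90 = -1860)
z = 2154 (z = 294 - 1*(-1860) = 294 + 1860 = 2154)
-z = -1*2154 = -2154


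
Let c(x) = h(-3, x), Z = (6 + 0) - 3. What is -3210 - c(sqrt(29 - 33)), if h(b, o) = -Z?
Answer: -3207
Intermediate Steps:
Z = 3 (Z = 6 - 3 = 3)
h(b, o) = -3 (h(b, o) = -1*3 = -3)
c(x) = -3
-3210 - c(sqrt(29 - 33)) = -3210 - 1*(-3) = -3210 + 3 = -3207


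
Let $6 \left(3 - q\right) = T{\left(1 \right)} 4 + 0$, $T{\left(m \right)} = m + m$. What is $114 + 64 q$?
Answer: $\frac{662}{3} \approx 220.67$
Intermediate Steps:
$T{\left(m \right)} = 2 m$
$q = \frac{5}{3}$ ($q = 3 - \frac{2 \cdot 1 \cdot 4 + 0}{6} = 3 - \frac{2 \cdot 4 + 0}{6} = 3 - \frac{8 + 0}{6} = 3 - \frac{4}{3} = \frac{5}{3} \approx 1.6667$)
$114 + 64 q = 114 + 64 \cdot \frac{5}{3} = 114 + \frac{320}{3} = \frac{662}{3}$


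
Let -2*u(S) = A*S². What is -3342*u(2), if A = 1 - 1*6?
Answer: -33420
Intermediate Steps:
A = -5 (A = 1 - 6 = -5)
u(S) = 5*S²/2 (u(S) = -(-5)*S²/2 = 5*S²/2)
-3342*u(2) = -8355*2² = -8355*4 = -3342*10 = -33420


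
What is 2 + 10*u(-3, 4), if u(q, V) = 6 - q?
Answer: 92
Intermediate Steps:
2 + 10*u(-3, 4) = 2 + 10*(6 - 1*(-3)) = 2 + 10*(6 + 3) = 2 + 10*9 = 2 + 90 = 92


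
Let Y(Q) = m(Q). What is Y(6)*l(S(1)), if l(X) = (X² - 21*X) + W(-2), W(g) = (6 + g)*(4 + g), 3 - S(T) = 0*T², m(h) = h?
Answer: -276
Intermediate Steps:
Y(Q) = Q
S(T) = 3 (S(T) = 3 - 0*T² = 3 - 1*0 = 3 + 0 = 3)
W(g) = (4 + g)*(6 + g)
l(X) = 8 + X² - 21*X (l(X) = (X² - 21*X) + (24 + (-2)² + 10*(-2)) = (X² - 21*X) + (24 + 4 - 20) = (X² - 21*X) + 8 = 8 + X² - 21*X)
Y(6)*l(S(1)) = 6*(8 + 3² - 21*3) = 6*(8 + 9 - 63) = 6*(-46) = -276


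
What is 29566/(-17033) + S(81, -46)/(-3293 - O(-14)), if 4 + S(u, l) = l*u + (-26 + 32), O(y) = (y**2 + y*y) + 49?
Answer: -23484276/31800611 ≈ -0.73849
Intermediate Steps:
O(y) = 49 + 2*y**2 (O(y) = (y**2 + y**2) + 49 = 2*y**2 + 49 = 49 + 2*y**2)
S(u, l) = 2 + l*u (S(u, l) = -4 + (l*u + (-26 + 32)) = -4 + (l*u + 6) = -4 + (6 + l*u) = 2 + l*u)
29566/(-17033) + S(81, -46)/(-3293 - O(-14)) = 29566/(-17033) + (2 - 46*81)/(-3293 - (49 + 2*(-14)**2)) = 29566*(-1/17033) + (2 - 3726)/(-3293 - (49 + 2*196)) = -29566/17033 - 3724/(-3293 - (49 + 392)) = -29566/17033 - 3724/(-3293 - 1*441) = -29566/17033 - 3724/(-3293 - 441) = -29566/17033 - 3724/(-3734) = -29566/17033 - 3724*(-1/3734) = -29566/17033 + 1862/1867 = -23484276/31800611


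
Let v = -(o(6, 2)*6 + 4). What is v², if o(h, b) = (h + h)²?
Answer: 753424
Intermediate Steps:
o(h, b) = 4*h² (o(h, b) = (2*h)² = 4*h²)
v = -868 (v = -((4*6²)*6 + 4) = -((4*36)*6 + 4) = -(144*6 + 4) = -(864 + 4) = -1*868 = -868)
v² = (-868)² = 753424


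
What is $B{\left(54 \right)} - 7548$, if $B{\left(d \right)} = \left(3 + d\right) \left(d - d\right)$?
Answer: $-7548$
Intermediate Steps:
$B{\left(d \right)} = 0$ ($B{\left(d \right)} = \left(3 + d\right) 0 = 0$)
$B{\left(54 \right)} - 7548 = 0 - 7548 = -7548$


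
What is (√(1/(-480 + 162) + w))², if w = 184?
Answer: 58511/318 ≈ 184.00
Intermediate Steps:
(√(1/(-480 + 162) + w))² = (√(1/(-480 + 162) + 184))² = (√(1/(-318) + 184))² = (√(-1/318 + 184))² = (√(58511/318))² = (√18606498/318)² = 58511/318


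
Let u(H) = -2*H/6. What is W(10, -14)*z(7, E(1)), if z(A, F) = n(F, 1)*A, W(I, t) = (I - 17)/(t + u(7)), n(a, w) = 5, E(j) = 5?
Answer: 15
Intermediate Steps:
u(H) = -H/3 (u(H) = -2*H*(1/6) = -H/3)
W(I, t) = (-17 + I)/(-7/3 + t) (W(I, t) = (I - 17)/(t - 1/3*7) = (-17 + I)/(t - 7/3) = (-17 + I)/(-7/3 + t))
z(A, F) = 5*A
W(10, -14)*z(7, E(1)) = (3*(-17 + 10)/(-7 + 3*(-14)))*(5*7) = (3*(-7)/(-7 - 42))*35 = (3*(-7)/(-49))*35 = (3*(-1/49)*(-7))*35 = (3/7)*35 = 15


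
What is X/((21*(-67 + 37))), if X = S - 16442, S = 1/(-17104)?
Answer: 93741323/3591840 ≈ 26.098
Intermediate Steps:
S = -1/17104 ≈ -5.8466e-5
X = -281223969/17104 (X = -1/17104 - 16442 = -281223969/17104 ≈ -16442.)
X/((21*(-67 + 37))) = -281223969*1/(21*(-67 + 37))/17104 = -281223969/(17104*(21*(-30))) = -281223969/17104/(-630) = -281223969/17104*(-1/630) = 93741323/3591840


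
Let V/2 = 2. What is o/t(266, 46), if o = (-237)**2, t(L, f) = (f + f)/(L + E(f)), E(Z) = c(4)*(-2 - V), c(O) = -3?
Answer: 3987999/23 ≈ 1.7339e+5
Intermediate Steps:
V = 4 (V = 2*2 = 4)
E(Z) = 18 (E(Z) = -3*(-2 - 1*4) = -3*(-2 - 4) = -3*(-6) = 18)
t(L, f) = 2*f/(18 + L) (t(L, f) = (f + f)/(L + 18) = (2*f)/(18 + L) = 2*f/(18 + L))
o = 56169
o/t(266, 46) = 56169/((2*46/(18 + 266))) = 56169/((2*46/284)) = 56169/((2*46*(1/284))) = 56169/(23/71) = 56169*(71/23) = 3987999/23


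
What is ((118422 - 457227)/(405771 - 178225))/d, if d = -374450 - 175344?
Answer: 338805/125103425524 ≈ 2.7082e-6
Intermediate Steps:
d = -549794
((118422 - 457227)/(405771 - 178225))/d = ((118422 - 457227)/(405771 - 178225))/(-549794) = -338805/227546*(-1/549794) = 338805/125103425524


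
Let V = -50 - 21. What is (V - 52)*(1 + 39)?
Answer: -4920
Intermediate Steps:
V = -71
(V - 52)*(1 + 39) = (-71 - 52)*(1 + 39) = -123*40 = -4920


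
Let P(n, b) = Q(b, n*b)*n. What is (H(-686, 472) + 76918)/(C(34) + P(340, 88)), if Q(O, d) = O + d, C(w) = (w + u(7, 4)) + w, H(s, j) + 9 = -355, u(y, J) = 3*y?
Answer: 76554/10202809 ≈ 0.0075032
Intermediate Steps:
H(s, j) = -364 (H(s, j) = -9 - 355 = -364)
C(w) = 21 + 2*w (C(w) = (w + 3*7) + w = (w + 21) + w = (21 + w) + w = 21 + 2*w)
P(n, b) = n*(b + b*n) (P(n, b) = (b + n*b)*n = (b + b*n)*n = n*(b + b*n))
(H(-686, 472) + 76918)/(C(34) + P(340, 88)) = (-364 + 76918)/((21 + 2*34) + 88*340*(1 + 340)) = 76554/((21 + 68) + 88*340*341) = 76554/(89 + 10202720) = 76554/10202809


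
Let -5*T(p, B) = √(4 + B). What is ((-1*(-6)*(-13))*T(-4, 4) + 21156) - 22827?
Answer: -1671 + 156*√2/5 ≈ -1626.9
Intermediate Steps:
T(p, B) = -√(4 + B)/5
((-1*(-6)*(-13))*T(-4, 4) + 21156) - 22827 = ((-1*(-6)*(-13))*(-√(4 + 4)/5) + 21156) - 22827 = ((6*(-13))*(-2*√2/5) + 21156) - 22827 = (-(-78)*2*√2/5 + 21156) - 22827 = (-(-156)*√2/5 + 21156) - 22827 = (156*√2/5 + 21156) - 22827 = (21156 + 156*√2/5) - 22827 = -1671 + 156*√2/5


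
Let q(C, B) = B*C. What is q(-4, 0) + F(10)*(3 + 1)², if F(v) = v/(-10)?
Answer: -16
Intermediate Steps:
F(v) = -v/10 (F(v) = v*(-⅒) = -v/10)
q(-4, 0) + F(10)*(3 + 1)² = 0*(-4) + (-⅒*10)*(3 + 1)² = 0 - 1*4² = 0 - 1*16 = 0 - 16 = -16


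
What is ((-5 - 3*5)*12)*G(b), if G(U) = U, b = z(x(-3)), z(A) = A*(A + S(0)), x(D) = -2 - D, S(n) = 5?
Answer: -1440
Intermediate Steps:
z(A) = A*(5 + A) (z(A) = A*(A + 5) = A*(5 + A))
b = 6 (b = (-2 - 1*(-3))*(5 + (-2 - 1*(-3))) = (-2 + 3)*(5 + (-2 + 3)) = 1*(5 + 1) = 1*6 = 6)
((-5 - 3*5)*12)*G(b) = ((-5 - 3*5)*12)*6 = ((-5 - 15)*12)*6 = -20*12*6 = -240*6 = -1440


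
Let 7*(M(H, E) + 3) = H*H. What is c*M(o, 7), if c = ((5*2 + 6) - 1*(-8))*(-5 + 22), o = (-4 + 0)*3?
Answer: 50184/7 ≈ 7169.1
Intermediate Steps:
o = -12 (o = -4*3 = -12)
M(H, E) = -3 + H²/7 (M(H, E) = -3 + (H*H)/7 = -3 + H²/7)
c = 408 (c = ((10 + 6) + 8)*17 = (16 + 8)*17 = 24*17 = 408)
c*M(o, 7) = 408*(-3 + (⅐)*(-12)²) = 408*(-3 + (⅐)*144) = 408*(-3 + 144/7) = 408*(123/7) = 50184/7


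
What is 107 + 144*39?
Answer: 5723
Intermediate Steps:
107 + 144*39 = 107 + 5616 = 5723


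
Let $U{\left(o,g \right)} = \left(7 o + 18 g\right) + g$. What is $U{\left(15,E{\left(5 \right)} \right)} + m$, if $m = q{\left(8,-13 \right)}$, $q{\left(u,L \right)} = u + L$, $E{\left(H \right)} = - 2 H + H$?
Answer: $5$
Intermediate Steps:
$E{\left(H \right)} = - H$
$U{\left(o,g \right)} = 7 o + 19 g$
$q{\left(u,L \right)} = L + u$
$m = -5$ ($m = -13 + 8 = -5$)
$U{\left(15,E{\left(5 \right)} \right)} + m = \left(7 \cdot 15 + 19 \left(\left(-1\right) 5\right)\right) - 5 = \left(105 + 19 \left(-5\right)\right) - 5 = \left(105 - 95\right) - 5 = 10 - 5 = 5$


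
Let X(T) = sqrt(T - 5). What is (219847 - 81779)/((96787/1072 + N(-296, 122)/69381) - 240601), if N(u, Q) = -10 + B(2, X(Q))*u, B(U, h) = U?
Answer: -10269005213376/17888329382129 ≈ -0.57406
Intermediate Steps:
X(T) = sqrt(-5 + T)
N(u, Q) = -10 + 2*u
(219847 - 81779)/((96787/1072 + N(-296, 122)/69381) - 240601) = (219847 - 81779)/((96787/1072 + (-10 + 2*(-296))/69381) - 240601) = 138068/((96787*(1/1072) + (-10 - 592)*(1/69381)) - 240601) = 138068/((96787/1072 - 602*1/69381) - 240601) = 138068/((96787/1072 - 602/69381) - 240601) = 138068/(6714533503/74376432 - 240601) = 138068/(-17888329382129/74376432) = 138068*(-74376432/17888329382129) = -10269005213376/17888329382129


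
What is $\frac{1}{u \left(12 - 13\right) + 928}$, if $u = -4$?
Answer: $\frac{1}{932} \approx 0.001073$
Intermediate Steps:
$\frac{1}{u \left(12 - 13\right) + 928} = \frac{1}{- 4 \left(12 - 13\right) + 928} = \frac{1}{\left(-4\right) \left(-1\right) + 928} = \frac{1}{4 + 928} = \frac{1}{932}$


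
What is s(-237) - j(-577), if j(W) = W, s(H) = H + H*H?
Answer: 56509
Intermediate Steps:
s(H) = H + H**2
s(-237) - j(-577) = -237*(1 - 237) - 1*(-577) = -237*(-236) + 577 = 55932 + 577 = 56509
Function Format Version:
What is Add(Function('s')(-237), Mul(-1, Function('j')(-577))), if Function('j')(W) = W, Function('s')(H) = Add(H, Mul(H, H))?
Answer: 56509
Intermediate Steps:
Function('s')(H) = Add(H, Pow(H, 2))
Add(Function('s')(-237), Mul(-1, Function('j')(-577))) = Add(Mul(-237, Add(1, -237)), Mul(-1, -577)) = Add(Mul(-237, -236), 577) = Add(55932, 577) = 56509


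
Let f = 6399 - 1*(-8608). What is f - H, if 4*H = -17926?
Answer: 38977/2 ≈ 19489.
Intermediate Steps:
H = -8963/2 (H = (1/4)*(-17926) = -8963/2 ≈ -4481.5)
f = 15007 (f = 6399 + 8608 = 15007)
f - H = 15007 - 1*(-8963/2) = 15007 + 8963/2 = 38977/2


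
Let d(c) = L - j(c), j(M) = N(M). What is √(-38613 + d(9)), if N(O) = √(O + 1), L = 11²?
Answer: √(-38492 - √10) ≈ 196.2*I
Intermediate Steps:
L = 121
N(O) = √(1 + O)
j(M) = √(1 + M)
d(c) = 121 - √(1 + c)
√(-38613 + d(9)) = √(-38613 + (121 - √(1 + 9))) = √(-38613 + (121 - √10)) = √(-38492 - √10)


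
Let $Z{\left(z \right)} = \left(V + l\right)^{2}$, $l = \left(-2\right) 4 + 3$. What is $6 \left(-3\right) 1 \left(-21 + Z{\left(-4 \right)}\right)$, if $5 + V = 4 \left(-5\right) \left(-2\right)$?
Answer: $-15822$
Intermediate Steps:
$l = -5$ ($l = -8 + 3 = -5$)
$V = 35$ ($V = -5 + 4 \left(-5\right) \left(-2\right) = -5 - -40 = -5 + 40 = 35$)
$Z{\left(z \right)} = 900$ ($Z{\left(z \right)} = \left(35 - 5\right)^{2} = 30^{2} = 900$)
$6 \left(-3\right) 1 \left(-21 + Z{\left(-4 \right)}\right) = 6 \left(-3\right) 1 \left(-21 + 900\right) = \left(-18\right) 1 \cdot 879 = \left(-18\right) 879 = -15822$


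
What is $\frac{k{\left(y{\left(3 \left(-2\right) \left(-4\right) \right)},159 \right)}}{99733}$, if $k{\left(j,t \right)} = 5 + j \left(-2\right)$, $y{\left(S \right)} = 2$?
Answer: $\frac{1}{99733} \approx 1.0027 \cdot 10^{-5}$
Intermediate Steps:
$k{\left(j,t \right)} = 5 - 2 j$
$\frac{k{\left(y{\left(3 \left(-2\right) \left(-4\right) \right)},159 \right)}}{99733} = \frac{5 - 4}{99733} = \left(5 - 4\right) \frac{1}{99733} = 1 \cdot \frac{1}{99733} = \frac{1}{99733}$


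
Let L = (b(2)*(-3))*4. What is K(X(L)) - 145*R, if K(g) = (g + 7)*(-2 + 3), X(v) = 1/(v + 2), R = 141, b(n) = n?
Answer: -449637/22 ≈ -20438.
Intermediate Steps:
L = -24 (L = (2*(-3))*4 = -6*4 = -24)
X(v) = 1/(2 + v)
K(g) = 7 + g (K(g) = (7 + g)*1 = 7 + g)
K(X(L)) - 145*R = (7 + 1/(2 - 24)) - 145*141 = (7 + 1/(-22)) - 20445 = (7 - 1/22) - 20445 = 153/22 - 20445 = -449637/22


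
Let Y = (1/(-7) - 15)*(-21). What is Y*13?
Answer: 4134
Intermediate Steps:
Y = 318 (Y = (-1/7 - 15)*(-21) = -106/7*(-21) = 318)
Y*13 = 318*13 = 4134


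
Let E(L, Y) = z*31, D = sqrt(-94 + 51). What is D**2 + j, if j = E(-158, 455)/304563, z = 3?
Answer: -4365372/101521 ≈ -43.000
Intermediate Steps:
D = I*sqrt(43) (D = sqrt(-43) = I*sqrt(43) ≈ 6.5574*I)
E(L, Y) = 93 (E(L, Y) = 3*31 = 93)
j = 31/101521 (j = 93/304563 = 93*(1/304563) = 31/101521 ≈ 0.00030536)
D**2 + j = (I*sqrt(43))**2 + 31/101521 = -43 + 31/101521 = -4365372/101521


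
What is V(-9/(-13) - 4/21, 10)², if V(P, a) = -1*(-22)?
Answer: 484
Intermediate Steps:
V(P, a) = 22
V(-9/(-13) - 4/21, 10)² = 22² = 484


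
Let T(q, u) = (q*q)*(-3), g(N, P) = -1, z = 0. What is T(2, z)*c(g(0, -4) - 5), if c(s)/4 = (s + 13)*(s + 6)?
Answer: 0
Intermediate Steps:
T(q, u) = -3*q² (T(q, u) = q²*(-3) = -3*q²)
c(s) = 4*(6 + s)*(13 + s) (c(s) = 4*((s + 13)*(s + 6)) = 4*((13 + s)*(6 + s)) = 4*((6 + s)*(13 + s)) = 4*(6 + s)*(13 + s))
T(2, z)*c(g(0, -4) - 5) = (-3*2²)*(312 + 4*(-1 - 5)² + 76*(-1 - 5)) = (-3*4)*(312 + 4*(-6)² + 76*(-6)) = -12*(312 + 4*36 - 456) = -12*(312 + 144 - 456) = -12*0 = 0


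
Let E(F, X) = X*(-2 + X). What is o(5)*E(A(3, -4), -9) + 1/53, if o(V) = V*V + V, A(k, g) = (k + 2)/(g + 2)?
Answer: 157411/53 ≈ 2970.0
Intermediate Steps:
A(k, g) = (2 + k)/(2 + g)
o(V) = V + V² (o(V) = V² + V = V + V²)
o(5)*E(A(3, -4), -9) + 1/53 = (5*(1 + 5))*(-9*(-2 - 9)) + 1/53 = (5*6)*(-9*(-11)) + 1/53 = 30*99 + 1/53 = 2970 + 1/53 = 157411/53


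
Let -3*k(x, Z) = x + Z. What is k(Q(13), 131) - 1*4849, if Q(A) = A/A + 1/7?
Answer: -102754/21 ≈ -4893.0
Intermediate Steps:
Q(A) = 8/7 (Q(A) = 1 + 1*(⅐) = 1 + ⅐ = 8/7)
k(x, Z) = -Z/3 - x/3 (k(x, Z) = -(x + Z)/3 = -(Z + x)/3 = -Z/3 - x/3)
k(Q(13), 131) - 1*4849 = (-⅓*131 - ⅓*8/7) - 1*4849 = (-131/3 - 8/21) - 4849 = -925/21 - 4849 = -102754/21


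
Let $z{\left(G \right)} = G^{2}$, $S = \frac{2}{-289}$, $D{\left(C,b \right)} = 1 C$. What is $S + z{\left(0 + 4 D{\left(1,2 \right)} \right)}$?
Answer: $\frac{4622}{289} \approx 15.993$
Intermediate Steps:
$D{\left(C,b \right)} = C$
$S = - \frac{2}{289}$ ($S = 2 \left(- \frac{1}{289}\right) = - \frac{2}{289} \approx -0.0069204$)
$S + z{\left(0 + 4 D{\left(1,2 \right)} \right)} = - \frac{2}{289} + \left(0 + 4 \cdot 1\right)^{2} = - \frac{2}{289} + \left(0 + 4\right)^{2} = - \frac{2}{289} + 4^{2} = - \frac{2}{289} + 16 = \frac{4622}{289}$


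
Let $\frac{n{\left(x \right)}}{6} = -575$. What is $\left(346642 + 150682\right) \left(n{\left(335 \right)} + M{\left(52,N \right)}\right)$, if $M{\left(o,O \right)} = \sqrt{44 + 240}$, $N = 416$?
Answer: $-1715767800 + 994648 \sqrt{71} \approx -1.7074 \cdot 10^{9}$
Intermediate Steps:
$n{\left(x \right)} = -3450$ ($n{\left(x \right)} = 6 \left(-575\right) = -3450$)
$M{\left(o,O \right)} = 2 \sqrt{71}$ ($M{\left(o,O \right)} = \sqrt{284} = 2 \sqrt{71}$)
$\left(346642 + 150682\right) \left(n{\left(335 \right)} + M{\left(52,N \right)}\right) = \left(346642 + 150682\right) \left(-3450 + 2 \sqrt{71}\right) = 497324 \left(-3450 + 2 \sqrt{71}\right) = -1715767800 + 994648 \sqrt{71}$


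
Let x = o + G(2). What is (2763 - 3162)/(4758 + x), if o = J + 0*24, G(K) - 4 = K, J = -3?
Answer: -133/1587 ≈ -0.083806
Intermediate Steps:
G(K) = 4 + K
o = -3 (o = -3 + 0*24 = -3 + 0 = -3)
x = 3 (x = -3 + (4 + 2) = -3 + 6 = 3)
(2763 - 3162)/(4758 + x) = (2763 - 3162)/(4758 + 3) = -399/4761 = -399*1/4761 = -133/1587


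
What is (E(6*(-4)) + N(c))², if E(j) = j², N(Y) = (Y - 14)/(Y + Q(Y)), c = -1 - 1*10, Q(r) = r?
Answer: 161213809/484 ≈ 3.3309e+5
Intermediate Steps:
c = -11 (c = -1 - 10 = -11)
N(Y) = (-14 + Y)/(2*Y) (N(Y) = (Y - 14)/(Y + Y) = (-14 + Y)/((2*Y)) = (-14 + Y)*(1/(2*Y)) = (-14 + Y)/(2*Y))
(E(6*(-4)) + N(c))² = ((6*(-4))² + (½)*(-14 - 11)/(-11))² = ((-24)² + (½)*(-1/11)*(-25))² = (576 + 25/22)² = (12697/22)² = 161213809/484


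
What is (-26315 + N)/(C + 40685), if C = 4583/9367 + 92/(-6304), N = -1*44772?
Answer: -1049414160104/600614925887 ≈ -1.7472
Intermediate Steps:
N = -44772
C = 7007367/14762392 (C = 4583*(1/9367) + 92*(-1/6304) = 4583/9367 - 23/1576 = 7007367/14762392 ≈ 0.47468)
(-26315 + N)/(C + 40685) = (-26315 - 44772)/(7007367/14762392 + 40685) = -71087/600614925887/14762392 = -71087*14762392/600614925887 = -1049414160104/600614925887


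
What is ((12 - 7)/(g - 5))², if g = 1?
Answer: 25/16 ≈ 1.5625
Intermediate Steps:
((12 - 7)/(g - 5))² = ((12 - 7)/(1 - 5))² = (5/(-4))² = (5*(-¼))² = (-5/4)² = 25/16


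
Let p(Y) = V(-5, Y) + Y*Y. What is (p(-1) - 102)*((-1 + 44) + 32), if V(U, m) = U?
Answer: -7950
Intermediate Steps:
p(Y) = -5 + Y² (p(Y) = -5 + Y*Y = -5 + Y²)
(p(-1) - 102)*((-1 + 44) + 32) = ((-5 + (-1)²) - 102)*((-1 + 44) + 32) = ((-5 + 1) - 102)*(43 + 32) = (-4 - 102)*75 = -106*75 = -7950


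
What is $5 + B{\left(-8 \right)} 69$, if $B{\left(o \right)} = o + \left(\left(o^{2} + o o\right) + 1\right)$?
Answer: $8354$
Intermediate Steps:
$B{\left(o \right)} = 1 + o + 2 o^{2}$ ($B{\left(o \right)} = o + \left(\left(o^{2} + o^{2}\right) + 1\right) = o + \left(2 o^{2} + 1\right) = o + \left(1 + 2 o^{2}\right) = 1 + o + 2 o^{2}$)
$5 + B{\left(-8 \right)} 69 = 5 + \left(1 - 8 + 2 \left(-8\right)^{2}\right) 69 = 5 + \left(1 - 8 + 2 \cdot 64\right) 69 = 5 + \left(1 - 8 + 128\right) 69 = 5 + 121 \cdot 69 = 5 + 8349 = 8354$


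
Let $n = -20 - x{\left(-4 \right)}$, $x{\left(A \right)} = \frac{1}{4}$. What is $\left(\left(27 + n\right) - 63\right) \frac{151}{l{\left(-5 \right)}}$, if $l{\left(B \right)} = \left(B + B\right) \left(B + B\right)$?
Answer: $- \frac{1359}{16} \approx -84.938$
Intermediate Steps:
$x{\left(A \right)} = \frac{1}{4}$
$l{\left(B \right)} = 4 B^{2}$ ($l{\left(B \right)} = 2 B 2 B = 4 B^{2}$)
$n = - \frac{81}{4}$ ($n = -20 - \frac{1}{4} = - \frac{81}{4} \approx -20.25$)
$\left(\left(27 + n\right) - 63\right) \frac{151}{l{\left(-5 \right)}} = \left(\left(27 - \frac{81}{4}\right) - 63\right) \frac{151}{4 \left(-5\right)^{2}} = \left(\frac{27}{4} - 63\right) \frac{151}{4 \cdot 25} = - \frac{225 \cdot \frac{151}{100}}{4} = - \frac{225 \cdot 151 \cdot \frac{1}{100}}{4} = \left(- \frac{225}{4}\right) \frac{151}{100} = - \frac{1359}{16}$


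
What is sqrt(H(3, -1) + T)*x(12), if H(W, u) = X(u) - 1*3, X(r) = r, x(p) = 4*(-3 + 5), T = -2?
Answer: 8*I*sqrt(6) ≈ 19.596*I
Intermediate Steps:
x(p) = 8 (x(p) = 4*2 = 8)
H(W, u) = -3 + u (H(W, u) = u - 1*3 = u - 3 = -3 + u)
sqrt(H(3, -1) + T)*x(12) = sqrt((-3 - 1) - 2)*8 = sqrt(-4 - 2)*8 = sqrt(-6)*8 = (I*sqrt(6))*8 = 8*I*sqrt(6)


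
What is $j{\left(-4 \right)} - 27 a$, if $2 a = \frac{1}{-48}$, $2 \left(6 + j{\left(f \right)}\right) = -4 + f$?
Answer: $- \frac{311}{32} \approx -9.7188$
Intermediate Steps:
$j{\left(f \right)} = -8 + \frac{f}{2}$ ($j{\left(f \right)} = -6 + \frac{-4 + f}{2} = -6 + \left(-2 + \frac{f}{2}\right) = -8 + \frac{f}{2}$)
$a = - \frac{1}{96}$ ($a = \frac{1}{2 \left(-48\right)} = \frac{1}{2} \left(- \frac{1}{48}\right) = - \frac{1}{96} \approx -0.010417$)
$j{\left(-4 \right)} - 27 a = \left(-8 + \frac{1}{2} \left(-4\right)\right) - - \frac{9}{32} = \left(-8 - 2\right) + \frac{9}{32} = -10 + \frac{9}{32} = - \frac{311}{32}$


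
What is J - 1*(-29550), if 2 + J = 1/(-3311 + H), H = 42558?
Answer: 1159670357/39247 ≈ 29548.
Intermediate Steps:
J = -78493/39247 (J = -2 + 1/(-3311 + 42558) = -2 + 1/39247 = -78493/39247 ≈ -2.0000)
J - 1*(-29550) = -78493/39247 - 1*(-29550) = -78493/39247 + 29550 = 1159670357/39247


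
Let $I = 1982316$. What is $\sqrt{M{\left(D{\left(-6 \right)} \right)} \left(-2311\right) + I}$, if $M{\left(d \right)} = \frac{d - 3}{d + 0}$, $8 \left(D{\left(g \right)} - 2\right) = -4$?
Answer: $\sqrt{1984627} \approx 1408.8$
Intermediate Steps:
$D{\left(g \right)} = \frac{3}{2}$ ($D{\left(g \right)} = 2 + \frac{1}{8} \left(-4\right) = 2 - \frac{1}{2} = \frac{3}{2}$)
$M{\left(d \right)} = \frac{-3 + d}{d}$
$\sqrt{M{\left(D{\left(-6 \right)} \right)} \left(-2311\right) + I} = \sqrt{\frac{-3 + \frac{3}{2}}{\frac{3}{2}} \left(-2311\right) + 1982316} = \sqrt{\frac{2}{3} \left(- \frac{3}{2}\right) \left(-2311\right) + 1982316} = \sqrt{\left(-1\right) \left(-2311\right) + 1982316} = \sqrt{2311 + 1982316} = \sqrt{1984627}$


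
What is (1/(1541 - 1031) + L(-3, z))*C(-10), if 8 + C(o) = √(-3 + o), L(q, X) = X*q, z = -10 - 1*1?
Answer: -67324/255 + 16831*I*√13/510 ≈ -264.02 + 118.99*I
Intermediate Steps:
z = -11 (z = -10 - 1 = -11)
C(o) = -8 + √(-3 + o)
(1/(1541 - 1031) + L(-3, z))*C(-10) = (1/(1541 - 1031) - 11*(-3))*(-8 + √(-3 - 10)) = (1/510 + 33)*(-8 + √(-13)) = (1/510 + 33)*(-8 + I*√13) = 16831*(-8 + I*√13)/510 = -67324/255 + 16831*I*√13/510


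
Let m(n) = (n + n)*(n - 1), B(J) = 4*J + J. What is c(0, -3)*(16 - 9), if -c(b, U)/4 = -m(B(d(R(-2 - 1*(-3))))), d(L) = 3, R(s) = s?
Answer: 11760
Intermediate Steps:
B(J) = 5*J
m(n) = 2*n*(-1 + n) (m(n) = (2*n)*(-1 + n) = 2*n*(-1 + n))
c(b, U) = 1680 (c(b, U) = -(-4)*2*(5*3)*(-1 + 5*3) = -(-4)*2*15*(-1 + 15) = -(-4)*2*15*14 = -(-4)*420 = -4*(-420) = 1680)
c(0, -3)*(16 - 9) = 1680*(16 - 9) = 1680*7 = 11760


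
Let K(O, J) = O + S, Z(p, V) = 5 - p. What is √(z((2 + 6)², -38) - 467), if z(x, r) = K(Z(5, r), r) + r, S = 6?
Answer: I*√499 ≈ 22.338*I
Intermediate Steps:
K(O, J) = 6 + O (K(O, J) = O + 6 = 6 + O)
z(x, r) = 6 + r (z(x, r) = (6 + (5 - 1*5)) + r = (6 + (5 - 5)) + r = (6 + 0) + r = 6 + r)
√(z((2 + 6)², -38) - 467) = √((6 - 38) - 467) = √(-32 - 467) = √(-499) = I*√499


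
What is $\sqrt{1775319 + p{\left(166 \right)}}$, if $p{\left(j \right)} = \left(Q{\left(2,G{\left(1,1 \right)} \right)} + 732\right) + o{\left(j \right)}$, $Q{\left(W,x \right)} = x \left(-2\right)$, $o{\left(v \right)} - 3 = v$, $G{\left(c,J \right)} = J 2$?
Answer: $2 \sqrt{444054} \approx 1332.7$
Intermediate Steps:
$G{\left(c,J \right)} = 2 J$
$o{\left(v \right)} = 3 + v$
$Q{\left(W,x \right)} = - 2 x$
$p{\left(j \right)} = 731 + j$ ($p{\left(j \right)} = \left(- 2 \cdot 2 \cdot 1 + 732\right) + \left(3 + j\right) = \left(\left(-2\right) 2 + 732\right) + \left(3 + j\right) = \left(-4 + 732\right) + \left(3 + j\right) = 728 + \left(3 + j\right) = 731 + j$)
$\sqrt{1775319 + p{\left(166 \right)}} = \sqrt{1775319 + \left(731 + 166\right)} = \sqrt{1775319 + 897} = \sqrt{1776216} = 2 \sqrt{444054}$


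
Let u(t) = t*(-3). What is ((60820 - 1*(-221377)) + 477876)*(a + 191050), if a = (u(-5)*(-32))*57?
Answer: 124416349370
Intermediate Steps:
u(t) = -3*t
a = -27360 (a = (-3*(-5)*(-32))*57 = (15*(-32))*57 = -480*57 = -27360)
((60820 - 1*(-221377)) + 477876)*(a + 191050) = ((60820 - 1*(-221377)) + 477876)*(-27360 + 191050) = ((60820 + 221377) + 477876)*163690 = (282197 + 477876)*163690 = 760073*163690 = 124416349370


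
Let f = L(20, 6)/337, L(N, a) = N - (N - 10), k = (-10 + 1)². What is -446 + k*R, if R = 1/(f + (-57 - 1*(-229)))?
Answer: -25829107/57974 ≈ -445.53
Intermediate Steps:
k = 81 (k = (-9)² = 81)
L(N, a) = 10 (L(N, a) = N - (-10 + N) = N + (10 - N) = 10)
f = 10/337 ≈ 0.029674
R = 337/57974 (R = 1/(10/337 + (-57 - 1*(-229))) = 1/(10/337 + (-57 + 229)) = 1/(10/337 + 172) = 1/(57974/337) = 337/57974 ≈ 0.0058130)
-446 + k*R = -446 + 81*(337/57974) = -446 + 27297/57974 = -25829107/57974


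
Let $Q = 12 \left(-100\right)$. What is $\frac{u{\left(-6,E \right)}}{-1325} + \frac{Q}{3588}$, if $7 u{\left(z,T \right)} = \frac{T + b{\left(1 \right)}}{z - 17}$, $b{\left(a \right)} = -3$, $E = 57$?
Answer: $- \frac{926798}{2773225} \approx -0.3342$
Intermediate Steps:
$Q = -1200$
$u{\left(z,T \right)} = \frac{-3 + T}{7 \left(-17 + z\right)}$ ($u{\left(z,T \right)} = \frac{\left(T - 3\right) \frac{1}{z - 17}}{7} = \frac{\left(-3 + T\right) \frac{1}{-17 + z}}{7} = \frac{\frac{1}{-17 + z} \left(-3 + T\right)}{7} = \frac{-3 + T}{7 \left(-17 + z\right)}$)
$\frac{u{\left(-6,E \right)}}{-1325} + \frac{Q}{3588} = \frac{\frac{1}{7} \frac{1}{-17 - 6} \left(-3 + 57\right)}{-1325} - \frac{1200}{3588} = \frac{1}{7} \frac{1}{-23} \cdot 54 \left(- \frac{1}{1325}\right) - \frac{100}{299} = \frac{1}{7} \left(- \frac{1}{23}\right) 54 \left(- \frac{1}{1325}\right) - \frac{100}{299} = \left(- \frac{54}{161}\right) \left(- \frac{1}{1325}\right) - \frac{100}{299} = \frac{54}{213325} - \frac{100}{299} = - \frac{926798}{2773225}$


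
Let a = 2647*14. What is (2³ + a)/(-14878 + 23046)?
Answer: 18533/4084 ≈ 4.5380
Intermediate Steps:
a = 37058
(2³ + a)/(-14878 + 23046) = (2³ + 37058)/(-14878 + 23046) = (8 + 37058)/8168 = 37066*(1/8168) = 18533/4084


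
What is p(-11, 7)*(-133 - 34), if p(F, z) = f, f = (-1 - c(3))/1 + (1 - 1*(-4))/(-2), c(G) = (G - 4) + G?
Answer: 1837/2 ≈ 918.50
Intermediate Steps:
c(G) = -4 + 2*G (c(G) = (-4 + G) + G = -4 + 2*G)
f = -11/2 (f = (-1 - (-4 + 2*3))/1 + (1 - 1*(-4))/(-2) = (-1 - (-4 + 6))*1 + (1 + 4)*(-½) = (-1 - 1*2)*1 + 5*(-½) = (-1 - 2)*1 - 5/2 = -3*1 - 5/2 = -3 - 5/2 = -11/2 ≈ -5.5000)
p(F, z) = -11/2
p(-11, 7)*(-133 - 34) = -11*(-133 - 34)/2 = -11/2*(-167) = 1837/2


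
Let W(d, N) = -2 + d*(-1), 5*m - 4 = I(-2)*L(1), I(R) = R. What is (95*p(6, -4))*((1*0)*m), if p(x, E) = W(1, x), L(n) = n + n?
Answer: 0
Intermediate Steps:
L(n) = 2*n
m = 0 (m = ⅘ + (-4)/5 = ⅘ + (-2*2)/5 = ⅘ + (⅕)*(-4) = ⅘ - ⅘ = 0)
W(d, N) = -2 - d
p(x, E) = -3 (p(x, E) = -2 - 1*1 = -2 - 1 = -3)
(95*p(6, -4))*((1*0)*m) = (95*(-3))*((1*0)*0) = -0*0 = -285*0 = 0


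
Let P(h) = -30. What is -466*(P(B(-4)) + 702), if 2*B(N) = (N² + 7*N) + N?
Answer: -313152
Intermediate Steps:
B(N) = N²/2 + 4*N (B(N) = ((N² + 7*N) + N)/2 = (N² + 8*N)/2 = N²/2 + 4*N)
-466*(P(B(-4)) + 702) = -466*(-30 + 702) = -466*672 = -313152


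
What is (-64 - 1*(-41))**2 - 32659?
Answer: -32130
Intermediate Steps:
(-64 - 1*(-41))**2 - 32659 = (-64 + 41)**2 - 32659 = (-23)**2 - 32659 = 529 - 32659 = -32130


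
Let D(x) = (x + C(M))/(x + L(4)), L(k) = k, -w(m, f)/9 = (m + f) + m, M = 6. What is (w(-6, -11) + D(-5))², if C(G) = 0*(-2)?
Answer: 44944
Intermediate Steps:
C(G) = 0
w(m, f) = -18*m - 9*f (w(m, f) = -9*((m + f) + m) = -9*((f + m) + m) = -9*(f + 2*m) = -18*m - 9*f)
D(x) = x/(4 + x) (D(x) = (x + 0)/(x + 4) = x/(4 + x))
(w(-6, -11) + D(-5))² = ((-18*(-6) - 9*(-11)) - 5/(4 - 5))² = ((108 + 99) - 5/(-1))² = (207 - 5*(-1))² = (207 + 5)² = 212² = 44944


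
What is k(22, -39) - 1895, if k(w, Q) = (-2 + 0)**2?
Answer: -1891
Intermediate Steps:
k(w, Q) = 4 (k(w, Q) = (-2)**2 = 4)
k(22, -39) - 1895 = 4 - 1895 = -1891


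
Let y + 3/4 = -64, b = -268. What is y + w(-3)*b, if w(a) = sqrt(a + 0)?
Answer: -259/4 - 268*I*sqrt(3) ≈ -64.75 - 464.19*I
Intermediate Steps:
y = -259/4 (y = -3/4 - 64 = -259/4 ≈ -64.750)
w(a) = sqrt(a)
y + w(-3)*b = -259/4 + sqrt(-3)*(-268) = -259/4 + (I*sqrt(3))*(-268) = -259/4 - 268*I*sqrt(3)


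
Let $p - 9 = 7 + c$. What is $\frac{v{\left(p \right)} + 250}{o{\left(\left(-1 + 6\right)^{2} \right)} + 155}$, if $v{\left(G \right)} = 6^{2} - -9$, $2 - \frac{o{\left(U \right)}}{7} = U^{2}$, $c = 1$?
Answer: $- \frac{295}{4206} \approx -0.070138$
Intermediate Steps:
$o{\left(U \right)} = 14 - 7 U^{2}$
$p = 17$ ($p = 9 + \left(7 + 1\right) = 9 + 8 = 17$)
$v{\left(G \right)} = 45$ ($v{\left(G \right)} = 36 + 9 = 45$)
$\frac{v{\left(p \right)} + 250}{o{\left(\left(-1 + 6\right)^{2} \right)} + 155} = \frac{45 + 250}{\left(14 - 7 \left(\left(-1 + 6\right)^{2}\right)^{2}\right) + 155} = \frac{295}{\left(14 - 7 \left(5^{2}\right)^{2}\right) + 155} = \frac{295}{\left(14 - 7 \cdot 25^{2}\right) + 155} = \frac{295}{\left(14 - 4375\right) + 155} = \frac{295}{-4361 + 155} = \frac{295}{-4206} = 295 \left(- \frac{1}{4206}\right) = - \frac{295}{4206}$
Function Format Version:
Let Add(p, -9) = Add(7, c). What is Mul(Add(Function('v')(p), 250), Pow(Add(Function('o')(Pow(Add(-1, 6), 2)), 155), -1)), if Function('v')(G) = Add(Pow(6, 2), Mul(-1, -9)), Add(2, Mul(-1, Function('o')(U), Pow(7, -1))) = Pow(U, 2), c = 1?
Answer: Rational(-295, 4206) ≈ -0.070138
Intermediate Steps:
Function('o')(U) = Add(14, Mul(-7, Pow(U, 2)))
p = 17 (p = Add(9, Add(7, 1)) = Add(9, 8) = 17)
Function('v')(G) = 45 (Function('v')(G) = Add(36, 9) = 45)
Mul(Add(Function('v')(p), 250), Pow(Add(Function('o')(Pow(Add(-1, 6), 2)), 155), -1)) = Mul(Add(45, 250), Pow(Add(Add(14, Mul(-7, Pow(Pow(Add(-1, 6), 2), 2))), 155), -1)) = Mul(295, Pow(Add(Add(14, Mul(-7, Pow(Pow(5, 2), 2))), 155), -1)) = Mul(295, Pow(Add(Add(14, Mul(-7, Pow(25, 2))), 155), -1)) = Mul(295, Pow(Add(Add(14, Mul(-7, 625)), 155), -1)) = Mul(295, Pow(Add(Add(14, -4375), 155), -1)) = Mul(295, Pow(Add(-4361, 155), -1)) = Mul(295, Pow(-4206, -1)) = Mul(295, Rational(-1, 4206)) = Rational(-295, 4206)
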